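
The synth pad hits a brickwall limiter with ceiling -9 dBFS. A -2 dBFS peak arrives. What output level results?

-9 dBFS

The limiter clamps the peak to its -9 dBFS ceiling.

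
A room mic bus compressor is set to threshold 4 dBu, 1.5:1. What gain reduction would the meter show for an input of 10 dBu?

2 dB

10 dBu exceeds the threshold by 6 dB.
After 1.5:1 compression the overshoot becomes 6/1.5 = 4 dB.
So the signal is attenuated by 6 − 4 = 2 dB.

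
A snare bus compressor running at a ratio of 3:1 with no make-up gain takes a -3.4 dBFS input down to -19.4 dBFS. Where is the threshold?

-27.4 dBFS

Gain reduction = -3.4 − (-19.4) = 16 dB; output overshoot = GR / (R − 1) = 16 / 2 = 8 dB.
Threshold = output − output overshoot = -19.4 − 8 = -27.4 dBFS.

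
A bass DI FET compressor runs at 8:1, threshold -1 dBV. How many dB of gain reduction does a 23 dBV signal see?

21 dB

23 dBV exceeds the threshold by 24 dB.
At 8:1, output sits 24/8 = 3 dB above threshold.
Gain reduction = 24 − 3 = 21 dB.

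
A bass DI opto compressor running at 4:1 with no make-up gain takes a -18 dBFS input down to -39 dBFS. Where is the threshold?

Input is 28 dB above T (since output overshoot × R = input overshoot: (-39 − T)·4 = -18 − T gives T = -46 dBFS).
Check: -46 + (-18 − (-46))/4 = -46 + 7 = -39 dBFS. ✓

-46 dBFS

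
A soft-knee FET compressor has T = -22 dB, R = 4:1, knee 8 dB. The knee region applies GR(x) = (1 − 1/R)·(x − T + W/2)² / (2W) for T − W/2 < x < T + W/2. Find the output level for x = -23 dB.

-23.421875 dB

x − T + W/2 = -23 − (-22) + 4 = 3.
GR = (1 − 1/4) × 3² / 16 = 0.75 × 9 / 16 = 0.421875 dB.
Output = -23 − 0.421875 = -23.421875 dB.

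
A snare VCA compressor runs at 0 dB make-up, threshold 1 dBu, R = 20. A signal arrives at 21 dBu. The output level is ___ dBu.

2 dBu

21 dBu sits 20 dB over threshold.
20:1 compression reduces that to 20/20 = 1 dB over.
That puts the output at 2 dBu.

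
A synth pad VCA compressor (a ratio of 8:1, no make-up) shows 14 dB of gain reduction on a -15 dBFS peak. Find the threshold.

Gain reduction = -15 − (-29) = 14 dB; output overshoot = GR / (R − 1) = 14 / 7 = 2 dB.
Threshold = output − output overshoot = -29 − 2 = -31 dBFS.

-31 dBFS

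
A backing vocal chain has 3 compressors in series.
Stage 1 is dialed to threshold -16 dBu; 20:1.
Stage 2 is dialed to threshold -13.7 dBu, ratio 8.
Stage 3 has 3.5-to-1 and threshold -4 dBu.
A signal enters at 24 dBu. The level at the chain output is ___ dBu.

-14 dBu

Stage 1: overshoot 40 dB → 40/20 = 2 dB → -14 dBu.
Stage 2: -14 dBu ≤ -13.7 dBu, so stage 2 doesn't engage; output -14 dBu.
Stage 3: -14 dBu ≤ -4 dBu, so stage 3 doesn't engage; output -14 dBu.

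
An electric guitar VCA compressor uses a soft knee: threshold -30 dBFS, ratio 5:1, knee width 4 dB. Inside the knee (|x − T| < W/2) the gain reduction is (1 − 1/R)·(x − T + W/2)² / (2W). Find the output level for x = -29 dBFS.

x − T + W/2 = -29 − (-30) + 2 = 3.
GR = (1 − 1/5) × 3² / 8 = 0.8 × 9 / 8 = 0.9 dB.
Output = -29 − 0.9 = -29.9 dBFS.

-29.9 dBFS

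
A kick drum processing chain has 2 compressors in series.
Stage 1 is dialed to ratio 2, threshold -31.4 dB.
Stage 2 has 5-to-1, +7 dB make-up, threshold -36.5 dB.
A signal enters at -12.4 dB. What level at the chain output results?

-26.58 dB

Stage 1: overshoot 19 dB → 19/2 = 9.5 dB → -21.9 dB.
Stage 2: -21.9 dB is 14.6 dB over -36.5 dB; at 5:1 that becomes 2.92 dB over, giving -33.58 dB; +7 dB make-up → -26.58 dB.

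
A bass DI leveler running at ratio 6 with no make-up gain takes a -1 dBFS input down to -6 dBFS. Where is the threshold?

Input is 6 dB above T (since output overshoot × R = input overshoot: (-6 − T)·6 = -1 − T gives T = -7 dBFS).
Check: -7 + (-1 − (-7))/6 = -7 + 1 = -6 dBFS. ✓

-7 dBFS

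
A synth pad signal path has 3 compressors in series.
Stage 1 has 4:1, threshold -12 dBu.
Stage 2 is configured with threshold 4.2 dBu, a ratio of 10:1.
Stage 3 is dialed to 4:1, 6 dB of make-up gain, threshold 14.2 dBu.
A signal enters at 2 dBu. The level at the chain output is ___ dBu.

-2.5 dBu

Stage 1: 2 dBu is 14 dB over -12 dBu; at 4:1 that becomes 3.5 dB over, giving -8.5 dBu.
Stage 2: -8.5 dBu ≤ 4.2 dBu, so stage 2 doesn't engage; output -8.5 dBu.
Stage 3: -8.5 dBu ≤ 14.2 dBu, so stage 3 doesn't engage; make-up brings it to -2.5 dBu.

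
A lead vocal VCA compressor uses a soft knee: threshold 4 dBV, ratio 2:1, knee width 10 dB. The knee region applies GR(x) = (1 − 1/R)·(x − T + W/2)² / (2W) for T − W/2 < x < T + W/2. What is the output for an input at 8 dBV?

5.975 dBV

x − T + W/2 = 8 − 4 + 5 = 9.
GR = (1 − 1/2) × 9² / 20 = 0.5 × 81 / 20 = 2.025 dB.
Output = 8 − 2.025 = 5.975 dBV.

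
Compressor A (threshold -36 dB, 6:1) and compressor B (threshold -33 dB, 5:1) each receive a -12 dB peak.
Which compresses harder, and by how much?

A, by 3.2 dB

A: GR = 24 − 24/6 = 20 dB.
B: GR = 21 − 21/5 = 16.8 dB.
A applies 3.2 dB more gain reduction.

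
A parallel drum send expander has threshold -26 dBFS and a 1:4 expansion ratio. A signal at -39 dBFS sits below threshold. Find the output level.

Undershoot = (-26) − (-39) = 13 dB.
At 1:4, that expands to 52 dB under threshold.
Output = -26 − 52 = -78 dBFS.

-78 dBFS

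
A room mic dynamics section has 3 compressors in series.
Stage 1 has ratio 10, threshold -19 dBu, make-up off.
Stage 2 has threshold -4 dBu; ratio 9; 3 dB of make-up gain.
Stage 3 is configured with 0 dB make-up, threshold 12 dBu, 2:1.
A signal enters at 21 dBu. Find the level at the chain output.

Stage 1: overshoot 40 dB → 40/10 = 4 dB → -15 dBu.
Stage 2: -15 dBu is at or below the -4 dBu threshold — no compression; make-up brings it to -12 dBu.
Stage 3: below threshold (-12 ≤ 12); passes unchanged; output -12 dBu.

-12 dBu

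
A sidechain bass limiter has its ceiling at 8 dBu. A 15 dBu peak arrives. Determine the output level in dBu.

The limiter clamps the peak to its 8 dBu ceiling.

8 dBu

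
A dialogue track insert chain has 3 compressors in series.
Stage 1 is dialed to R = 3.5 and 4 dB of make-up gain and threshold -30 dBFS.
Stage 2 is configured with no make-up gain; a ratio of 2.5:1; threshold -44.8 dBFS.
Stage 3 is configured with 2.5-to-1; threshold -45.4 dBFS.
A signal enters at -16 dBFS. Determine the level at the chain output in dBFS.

Stage 1: 14 dB above -30 dBFS, reduced 3.5:1 to 4 dB above → -26 dBFS; +4 dB make-up → -22 dBFS.
Stage 2: 22.8 dB above -44.8 dBFS, reduced 2.5:1 to 9.12 dB above → -35.68 dBFS.
Stage 3: 9.72 dB above -45.4 dBFS, reduced 2.5:1 to 3.888 dB above → -41.512 dBFS.

-41.512 dBFS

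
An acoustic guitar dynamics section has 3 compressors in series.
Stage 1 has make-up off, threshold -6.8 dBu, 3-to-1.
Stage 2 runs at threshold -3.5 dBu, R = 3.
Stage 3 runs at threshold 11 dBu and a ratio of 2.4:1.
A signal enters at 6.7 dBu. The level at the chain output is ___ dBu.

-3.1 dBu

Stage 1: 6.7 dBu is 13.5 dB over -6.8 dBu; at 3:1 that becomes 4.5 dB over, giving -2.3 dBu.
Stage 2: 1.2 dB above -3.5 dBu, reduced 3:1 to 0.4 dB above → -3.1 dBu.
Stage 3: -3.1 dBu is at or below the 11 dBu threshold — no compression; output -3.1 dBu.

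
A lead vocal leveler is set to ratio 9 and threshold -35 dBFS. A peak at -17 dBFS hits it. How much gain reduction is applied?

16 dB

The signal is 18 dB above threshold.
At 9:1, output sits 18/9 = 2 dB above threshold.
So the signal is attenuated by 18 − 2 = 16 dB.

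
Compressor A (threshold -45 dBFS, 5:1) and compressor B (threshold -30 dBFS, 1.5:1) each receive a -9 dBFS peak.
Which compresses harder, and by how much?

A, by 21.8 dB

A: GR = 36 − 36/5 = 28.8 dB.
B: GR = 21 − 21/1.5 = 7 dB.
A applies 21.8 dB more gain reduction.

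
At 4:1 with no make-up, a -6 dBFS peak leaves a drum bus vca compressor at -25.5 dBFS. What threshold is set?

Let T be the threshold. Output overshoot = (input overshoot)/R, so -25.5 − T = (-6 − T)/4.
4·(-25.5 − T) = -6 − T → 3·T = -102 − (-6) = -96.
T = -96/3 = -32 dBFS.

-32 dBFS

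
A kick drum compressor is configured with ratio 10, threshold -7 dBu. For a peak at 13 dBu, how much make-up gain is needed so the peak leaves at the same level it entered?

Without make-up, output = threshold + overshoot/10 = -7 + 2 = -5 dBu.
Gap to target: 18 dB.

18 dB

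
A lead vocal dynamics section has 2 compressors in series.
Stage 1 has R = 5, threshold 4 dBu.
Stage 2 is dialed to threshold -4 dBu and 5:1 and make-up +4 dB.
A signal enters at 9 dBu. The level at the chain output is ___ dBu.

Stage 1: overshoot 5 dB → 5/5 = 1 dB → 5 dBu.
Stage 2: 9 dB above -4 dBu, reduced 5:1 to 1.8 dB above → -2.2 dBu; +4 dB make-up → 1.8 dBu.

1.8 dBu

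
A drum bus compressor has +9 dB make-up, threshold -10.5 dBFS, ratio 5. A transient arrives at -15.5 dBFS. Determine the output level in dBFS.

-6.5 dBFS

-15.5 dBFS is 5 dB below the -10.5 dBFS threshold, so no gain reduction is applied.
Make-up gain adds 9 dB: -15.5 + 9 = -6.5 dBFS.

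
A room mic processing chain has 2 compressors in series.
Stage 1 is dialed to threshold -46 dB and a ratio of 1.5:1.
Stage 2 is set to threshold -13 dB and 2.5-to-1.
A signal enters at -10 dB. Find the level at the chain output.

-22 dB

Stage 1: overshoot 36 dB → 36/1.5 = 24 dB → -22 dB.
Stage 2: below threshold (-22 ≤ -13); passes unchanged; output -22 dB.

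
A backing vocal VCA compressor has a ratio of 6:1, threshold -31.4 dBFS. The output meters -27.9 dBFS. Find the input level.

Post-compression overshoot = -27.9 − (-31.4) = 3.5 dB.
Input overshoot = R × output overshoot = 21 dB → input = -31.4 + 21 = -10.4 dBFS.

-10.4 dBFS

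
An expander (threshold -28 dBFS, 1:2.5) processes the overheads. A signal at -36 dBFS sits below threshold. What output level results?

-48 dBFS

Below threshold, a 1:2.5 expander applies gain = (2.5−1)×(T − x) of attenuation.
(2.5−1) × 8 = 12 dB, so output = -36 − 12 = -48 dBFS.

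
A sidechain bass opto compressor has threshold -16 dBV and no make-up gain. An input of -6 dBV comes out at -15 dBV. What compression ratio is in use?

10:1

Input overshoot = -6 − (-16) = 10 dB; output overshoot = -15 − (-16) = 1 dB.
Ratio = 10 / 1 = 10.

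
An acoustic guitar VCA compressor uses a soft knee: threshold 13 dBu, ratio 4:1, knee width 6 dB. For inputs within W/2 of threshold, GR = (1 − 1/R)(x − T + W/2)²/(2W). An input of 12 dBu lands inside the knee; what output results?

x − T + W/2 = 12 − 13 + 3 = 2.
GR = (1 − 1/4) × 2² / 12 = 0.75 × 4 / 12 = 0.25 dB.
Output = 12 − 0.25 = 11.75 dBu.

11.75 dBu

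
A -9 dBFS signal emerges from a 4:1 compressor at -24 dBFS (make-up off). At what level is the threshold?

-29 dBFS

Let T be the threshold. Output overshoot = (input overshoot)/R, so -24 − T = (-9 − T)/4.
4·(-24 − T) = -9 − T → 3·T = -96 − (-9) = -87.
T = -87/3 = -29 dBFS.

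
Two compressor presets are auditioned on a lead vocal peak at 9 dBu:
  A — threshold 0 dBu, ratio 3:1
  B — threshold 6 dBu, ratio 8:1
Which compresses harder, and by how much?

A: 9 dB over, compressed to 3 dB over, so 6 dB of GR.
B: 3 dB over, compressed to 0.375 dB over, so 2.625 dB of GR.
Difference: 3.375 dB in favour of A.

A, by 3.375 dB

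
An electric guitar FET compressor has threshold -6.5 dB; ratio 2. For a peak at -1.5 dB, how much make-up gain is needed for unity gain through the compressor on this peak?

Overshoot 5 dB → 5/2 = 2.5 dB after compression, so the compressed level is -6.5 + 2.5 = -4 dB.
Make-up = target − compressed = -1.5 − (-4) = 2.5 dB.

2.5 dB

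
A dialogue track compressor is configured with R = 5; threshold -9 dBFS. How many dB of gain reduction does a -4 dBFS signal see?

4 dB

The signal is 5 dB above threshold.
A 5:1 ratio leaves 1 dB of that excess.
Gain reduction = 5 − 1 = 4 dB.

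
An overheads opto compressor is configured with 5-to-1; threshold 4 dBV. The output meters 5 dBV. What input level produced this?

The compressed level sits 5 − 4 = 1 dB over threshold.
Before 5:1 compression the overshoot was 1 × 5 = 5 dB, so input = 4 + 5 = 9 dBV.

9 dBV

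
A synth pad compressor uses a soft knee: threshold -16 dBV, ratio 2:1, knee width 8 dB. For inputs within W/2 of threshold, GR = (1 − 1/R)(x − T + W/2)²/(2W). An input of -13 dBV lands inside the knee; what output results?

x − T + W/2 = -13 − (-16) + 4 = 7.
GR = (1 − 1/2) × 7² / 16 = 0.5 × 49 / 16 = 1.53125 dB.
Output = -13 − 1.53125 = -14.53125 dBV.

-14.53125 dBV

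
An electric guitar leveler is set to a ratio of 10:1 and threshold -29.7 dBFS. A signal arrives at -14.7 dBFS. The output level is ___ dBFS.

-28.2 dBFS

The input is 15 dB above the -29.7 dBFS threshold.
The 15 dB excess becomes 1.5 dB after 10:1 reduction.
Output = -29.7 + 1.5 = -28.2 dBFS.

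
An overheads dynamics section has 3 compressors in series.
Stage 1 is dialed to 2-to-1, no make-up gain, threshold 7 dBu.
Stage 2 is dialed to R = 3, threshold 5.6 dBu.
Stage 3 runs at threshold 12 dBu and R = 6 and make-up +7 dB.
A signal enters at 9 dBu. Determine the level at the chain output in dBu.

13.4 dBu

Stage 1: 9 dBu is 2 dB over 7 dBu; at 2:1 that becomes 1 dB over, giving 8 dBu.
Stage 2: 2.4 dB above 5.6 dBu, reduced 3:1 to 0.8 dB above → 6.4 dBu.
Stage 3: below threshold (6.4 ≤ 12); passes unchanged; make-up brings it to 13.4 dBu.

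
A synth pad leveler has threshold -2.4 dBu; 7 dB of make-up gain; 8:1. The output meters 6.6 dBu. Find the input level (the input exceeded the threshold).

13.6 dBu

Before make-up, the level was 6.6 − 7 = -0.4 dBu.
Post-compression overshoot = -0.4 − (-2.4) = 2 dB.
Undo the ratio: input overshoot = 2 × 8 = 16 dB, giving input = 13.6 dBu.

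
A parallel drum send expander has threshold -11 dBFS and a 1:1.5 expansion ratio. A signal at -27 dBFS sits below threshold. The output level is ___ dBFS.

-35 dBFS

Undershoot = (-11) − (-27) = 16 dB.
At 1:1.5, that expands to 24 dB under threshold.
Output = -11 − 24 = -35 dBFS.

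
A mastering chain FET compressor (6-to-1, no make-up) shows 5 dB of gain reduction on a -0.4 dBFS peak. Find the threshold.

-6.4 dBFS

Let T be the threshold. Output overshoot = (input overshoot)/R, so -5.4 − T = (-0.4 − T)/6.
6·(-5.4 − T) = -0.4 − T → 5·T = -32.4 − (-0.4) = -32.
T = -32/5 = -6.4 dBFS.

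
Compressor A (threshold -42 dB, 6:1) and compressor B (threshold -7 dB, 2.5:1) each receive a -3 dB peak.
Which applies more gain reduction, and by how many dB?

A: 39 dB over, compressed to 6.5 dB over, so 32.5 dB of GR.
B: 4 dB over, compressed to 1.6 dB over, so 2.4 dB of GR.
A reduces 30.1 dB more.

A, by 30.1 dB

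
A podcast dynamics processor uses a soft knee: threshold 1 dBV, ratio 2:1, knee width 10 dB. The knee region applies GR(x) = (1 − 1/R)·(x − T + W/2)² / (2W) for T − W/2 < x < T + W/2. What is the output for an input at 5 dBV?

x − T + W/2 = 5 − 1 + 5 = 9.
GR = (1 − 1/2) × 9² / 20 = 0.5 × 81 / 20 = 2.025 dB.
Output = 5 − 2.025 = 2.975 dBV.

2.975 dBV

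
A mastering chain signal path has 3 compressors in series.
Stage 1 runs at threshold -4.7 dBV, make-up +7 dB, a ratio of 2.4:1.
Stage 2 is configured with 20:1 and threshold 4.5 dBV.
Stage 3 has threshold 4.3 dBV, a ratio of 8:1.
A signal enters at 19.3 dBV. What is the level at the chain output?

Stage 1: 24 dB above -4.7 dBV, reduced 2.4:1 to 10 dB above → 5.3 dBV; +7 dB make-up → 12.3 dBV.
Stage 2: overshoot 7.8 dB → 7.8/20 = 0.39 dB → 4.89 dBV.
Stage 3: 4.89 dBV is 0.59 dB over 4.3 dBV; at 8:1 that becomes 0.07375 dB over, giving 4.37375 dBV.

4.37375 dBV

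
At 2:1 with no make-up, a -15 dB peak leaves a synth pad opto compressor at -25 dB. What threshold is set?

-35 dB

Input is 20 dB above T (since output overshoot × R = input overshoot: (-25 − T)·2 = -15 − T gives T = -35 dB).
Check: -35 + (-15 − (-35))/2 = -35 + 10 = -25 dB. ✓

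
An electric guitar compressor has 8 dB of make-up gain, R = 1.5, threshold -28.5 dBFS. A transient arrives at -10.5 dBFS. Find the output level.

-8.5 dBFS

-10.5 dBFS sits 18 dB over threshold.
The 18 dB excess becomes 12 dB after 1.5:1 reduction.
Output = -28.5 + 12 = -16.5 dBFS; make-up adds 8 dB, giving -8.5 dBFS.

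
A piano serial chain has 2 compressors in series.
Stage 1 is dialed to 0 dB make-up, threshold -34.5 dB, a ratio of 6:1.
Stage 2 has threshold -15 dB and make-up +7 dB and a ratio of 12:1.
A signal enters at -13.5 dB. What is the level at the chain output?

-24 dB

Stage 1: 21 dB above -34.5 dB, reduced 6:1 to 3.5 dB above → -31 dB.
Stage 2: -31 dB is at or below the -15 dB threshold — no compression; make-up brings it to -24 dB.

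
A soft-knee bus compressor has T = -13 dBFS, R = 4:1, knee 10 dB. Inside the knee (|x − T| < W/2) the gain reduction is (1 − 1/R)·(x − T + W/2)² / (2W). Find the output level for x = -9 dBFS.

-12.0375 dBFS

x − T + W/2 = -9 − (-13) + 5 = 9.
GR = (1 − 1/4) × 9² / 20 = 0.75 × 81 / 20 = 3.0375 dB.
Output = -9 − 3.0375 = -12.0375 dBFS.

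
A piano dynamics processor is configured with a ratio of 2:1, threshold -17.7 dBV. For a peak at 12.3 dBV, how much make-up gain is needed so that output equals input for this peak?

15 dB

Without make-up, output = threshold + overshoot/2 = -17.7 + 15 = -2.7 dBV.
Gap to target: 15 dB.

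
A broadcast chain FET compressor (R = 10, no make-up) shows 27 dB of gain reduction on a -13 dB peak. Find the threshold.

Input is 30 dB above T (since output overshoot × R = input overshoot: (-40 − T)·10 = -13 − T gives T = -43 dB).
Check: -43 + (-13 − (-43))/10 = -43 + 3 = -40 dB. ✓

-43 dB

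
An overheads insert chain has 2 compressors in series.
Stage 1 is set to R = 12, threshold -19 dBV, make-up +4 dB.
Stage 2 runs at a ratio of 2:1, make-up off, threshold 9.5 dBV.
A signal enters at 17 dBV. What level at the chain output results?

-12 dBV

Stage 1: 17 dBV is 36 dB over -19 dBV; at 12:1 that becomes 3 dB over, giving -16 dBV; +4 dB make-up → -12 dBV.
Stage 2: below threshold (-12 ≤ 9.5); passes unchanged; output -12 dBV.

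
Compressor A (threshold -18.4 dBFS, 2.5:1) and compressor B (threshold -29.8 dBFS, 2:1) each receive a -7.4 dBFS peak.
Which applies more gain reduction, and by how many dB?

B, by 4.6 dB

A: overshoot 11 dB → output overshoot 4.4 dB → GR 6.6 dB.
B: overshoot 22.4 dB → output overshoot 11.2 dB → GR 11.2 dB.
Difference: 4.6 dB in favour of B.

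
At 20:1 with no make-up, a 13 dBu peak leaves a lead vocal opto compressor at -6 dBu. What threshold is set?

-7 dBu

Gain reduction = 13 − (-6) = 19 dB; output overshoot = GR / (R − 1) = 19 / 19 = 1 dB.
Threshold = output − output overshoot = -6 − 1 = -7 dBu.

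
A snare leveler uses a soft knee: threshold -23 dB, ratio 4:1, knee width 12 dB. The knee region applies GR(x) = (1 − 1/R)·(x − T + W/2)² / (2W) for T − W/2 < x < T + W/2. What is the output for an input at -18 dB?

x − T + W/2 = -18 − (-23) + 6 = 11.
GR = (1 − 1/4) × 11² / 24 = 0.75 × 121 / 24 = 3.78125 dB.
Output = -18 − 3.78125 = -21.78125 dB.

-21.78125 dB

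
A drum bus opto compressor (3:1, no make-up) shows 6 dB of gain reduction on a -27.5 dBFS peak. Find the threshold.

-36.5 dBFS

Input is 9 dB above T (since output overshoot × R = input overshoot: (-33.5 − T)·3 = -27.5 − T gives T = -36.5 dBFS).
Check: -36.5 + (-27.5 − (-36.5))/3 = -36.5 + 3 = -33.5 dBFS. ✓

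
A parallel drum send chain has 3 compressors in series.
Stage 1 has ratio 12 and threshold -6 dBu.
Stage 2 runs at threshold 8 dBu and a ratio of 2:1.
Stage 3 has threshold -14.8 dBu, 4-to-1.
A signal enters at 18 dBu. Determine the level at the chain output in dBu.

-12.1 dBu

Stage 1: overshoot 24 dB → 24/12 = 2 dB → -4 dBu.
Stage 2: -4 dBu is at or below the 8 dBu threshold — no compression; output -4 dBu.
Stage 3: -4 dBu is 10.8 dB over -14.8 dBu; at 4:1 that becomes 2.7 dB over, giving -12.1 dBu.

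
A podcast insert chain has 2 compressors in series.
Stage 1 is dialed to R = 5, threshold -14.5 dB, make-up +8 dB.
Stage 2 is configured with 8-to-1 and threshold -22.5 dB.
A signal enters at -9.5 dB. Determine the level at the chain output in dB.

Stage 1: -9.5 dB is 5 dB over -14.5 dB; at 5:1 that becomes 1 dB over, giving -13.5 dB; +8 dB make-up → -5.5 dB.
Stage 2: 17 dB above -22.5 dB, reduced 8:1 to 2.125 dB above → -20.375 dB.

-20.375 dB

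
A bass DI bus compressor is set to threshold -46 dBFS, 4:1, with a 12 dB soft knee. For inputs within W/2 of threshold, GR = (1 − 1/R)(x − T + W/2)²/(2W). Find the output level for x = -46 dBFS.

x − T + W/2 = -46 − (-46) + 6 = 6.
GR = (1 − 1/4) × 6² / 24 = 0.75 × 36 / 24 = 1.125 dB.
Output = -46 − 1.125 = -47.125 dBFS.

-47.125 dBFS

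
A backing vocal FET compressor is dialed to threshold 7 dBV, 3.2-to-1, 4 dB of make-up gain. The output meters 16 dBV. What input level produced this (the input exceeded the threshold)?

Stripping the +4 dB make-up gives 12 dBV at the gain stage.
That's 5 dB above the 7 dBV threshold.
Input overshoot = R × output overshoot = 16 dB → input = 7 + 16 = 23 dBV.

23 dBV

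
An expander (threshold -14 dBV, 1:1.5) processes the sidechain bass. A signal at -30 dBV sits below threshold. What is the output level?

Undershoot = (-14) − (-30) = 16 dB.
At 1:1.5, that expands to 24 dB under threshold.
Output = -14 − 24 = -38 dBV.

-38 dBV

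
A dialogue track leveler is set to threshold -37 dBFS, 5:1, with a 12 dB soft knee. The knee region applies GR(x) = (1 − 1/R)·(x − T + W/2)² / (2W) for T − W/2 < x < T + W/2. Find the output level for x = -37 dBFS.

x − T + W/2 = -37 − (-37) + 6 = 6.
GR = (1 − 1/5) × 6² / 24 = 0.8 × 36 / 24 = 1.2 dB.
Output = -37 − 1.2 = -38.2 dBFS.

-38.2 dBFS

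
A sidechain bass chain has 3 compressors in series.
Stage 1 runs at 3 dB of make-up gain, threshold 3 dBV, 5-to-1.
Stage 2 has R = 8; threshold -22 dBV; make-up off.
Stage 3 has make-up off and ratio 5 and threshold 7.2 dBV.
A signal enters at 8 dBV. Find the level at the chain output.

-18.375 dBV

Stage 1: 5 dB above 3 dBV, reduced 5:1 to 1 dB above → 4 dBV; +3 dB make-up → 7 dBV.
Stage 2: 29 dB above -22 dBV, reduced 8:1 to 3.625 dB above → -18.375 dBV.
Stage 3: -18.375 dBV is at or below the 7.2 dBV threshold — no compression; output -18.375 dBV.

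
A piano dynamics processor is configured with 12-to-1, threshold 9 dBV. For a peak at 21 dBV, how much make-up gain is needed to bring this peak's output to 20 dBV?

Overshoot 12 dB → 12/12 = 1 dB after compression, so the compressed level is 9 + 1 = 10 dBV.
Make-up = target − compressed = 20 − 10 = 10 dB.

10 dB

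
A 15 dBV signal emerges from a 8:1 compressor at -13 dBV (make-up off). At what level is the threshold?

Input is 32 dB above T (since output overshoot × R = input overshoot: (-13 − T)·8 = 15 − T gives T = -17 dBV).
Check: -17 + (15 − (-17))/8 = -17 + 4 = -13 dBV. ✓

-17 dBV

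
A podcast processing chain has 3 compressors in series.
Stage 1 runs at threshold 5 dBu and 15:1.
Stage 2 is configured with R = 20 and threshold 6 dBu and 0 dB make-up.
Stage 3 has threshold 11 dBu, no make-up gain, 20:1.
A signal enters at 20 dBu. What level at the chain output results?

Stage 1: 20 dBu is 15 dB over 5 dBu; at 15:1 that becomes 1 dB over, giving 6 dBu.
Stage 2: 6 dBu is at or below the 6 dBu threshold — no compression; output 6 dBu.
Stage 3: 6 dBu is at or below the 11 dBu threshold — no compression; output 6 dBu.

6 dBu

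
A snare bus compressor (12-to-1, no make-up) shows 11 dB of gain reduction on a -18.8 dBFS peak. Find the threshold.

-30.8 dBFS

Let T be the threshold. Output overshoot = (input overshoot)/R, so -29.8 − T = (-18.8 − T)/12.
12·(-29.8 − T) = -18.8 − T → 11·T = -357.6 − (-18.8) = -338.8.
T = -338.8/11 = -30.8 dBFS.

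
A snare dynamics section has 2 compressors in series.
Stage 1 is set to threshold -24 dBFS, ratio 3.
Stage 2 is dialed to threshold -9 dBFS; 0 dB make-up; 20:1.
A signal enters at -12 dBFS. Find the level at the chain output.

-20 dBFS

Stage 1: -12 dBFS is 12 dB over -24 dBFS; at 3:1 that becomes 4 dB over, giving -20 dBFS.
Stage 2: below threshold (-20 ≤ -9); passes unchanged; output -20 dBFS.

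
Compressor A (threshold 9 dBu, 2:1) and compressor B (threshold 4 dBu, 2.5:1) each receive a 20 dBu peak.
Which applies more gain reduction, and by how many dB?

A: 11 dB over, compressed to 5.5 dB over, so 5.5 dB of GR.
B: 16 dB over, compressed to 6.4 dB over, so 9.6 dB of GR.
B reduces 4.1 dB more.

B, by 4.1 dB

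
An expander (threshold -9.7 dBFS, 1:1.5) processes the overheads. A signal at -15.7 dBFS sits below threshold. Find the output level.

Below threshold, a 1:1.5 expander applies gain = (1.5−1)×(T − x) of attenuation.
(1.5−1) × 6 = 3 dB, so output = -15.7 − 3 = -18.7 dBFS.

-18.7 dBFS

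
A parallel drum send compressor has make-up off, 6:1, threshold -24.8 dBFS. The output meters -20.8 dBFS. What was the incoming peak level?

-0.8 dBFS

Post-compression overshoot = -20.8 − (-24.8) = 4 dB.
Input overshoot = R × output overshoot = 24 dB → input = -24.8 + 24 = -0.8 dBFS.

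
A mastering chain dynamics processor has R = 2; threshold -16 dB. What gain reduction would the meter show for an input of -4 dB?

Overshoot = -4 − (-16) = 12 dB.
At 2:1, output sits 12/2 = 6 dB above threshold.
GR = overshoot in − overshoot out = 12 − 6 = 6 dB.

6 dB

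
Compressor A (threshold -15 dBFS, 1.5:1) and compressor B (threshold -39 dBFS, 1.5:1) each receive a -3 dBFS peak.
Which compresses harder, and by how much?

B, by 8 dB

A: GR = 12 − 12/1.5 = 4 dB.
B: GR = 36 − 36/1.5 = 12 dB.
B applies 8 dB more gain reduction.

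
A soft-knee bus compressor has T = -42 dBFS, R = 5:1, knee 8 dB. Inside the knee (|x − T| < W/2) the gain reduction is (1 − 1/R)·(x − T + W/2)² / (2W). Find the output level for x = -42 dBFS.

-42.8 dBFS

x − T + W/2 = -42 − (-42) + 4 = 4.
GR = (1 − 1/5) × 4² / 16 = 0.8 × 16 / 16 = 0.8 dB.
Output = -42 − 0.8 = -42.8 dBFS.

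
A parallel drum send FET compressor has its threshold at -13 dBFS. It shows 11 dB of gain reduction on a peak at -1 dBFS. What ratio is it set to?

Input overshoot = -1 − (-13) = 12 dB.
Output overshoot = 12 − 11 = 1 dB.
Ratio = input overshoot / output overshoot = 12 / 1 = 12.

12:1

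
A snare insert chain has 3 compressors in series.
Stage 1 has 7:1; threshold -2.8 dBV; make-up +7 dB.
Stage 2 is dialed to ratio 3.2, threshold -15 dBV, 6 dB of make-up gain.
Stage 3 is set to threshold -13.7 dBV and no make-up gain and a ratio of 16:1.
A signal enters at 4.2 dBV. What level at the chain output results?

Stage 1: 7 dB above -2.8 dBV, reduced 7:1 to 1 dB above → -1.8 dBV; +7 dB make-up → 5.2 dBV.
Stage 2: 5.2 dBV is 20.2 dB over -15 dBV; at 3.2:1 that becomes 6.3125 dB over, giving -8.6875 dBV; +6 dB make-up → -2.6875 dBV.
Stage 3: 11.0125 dB above -13.7 dBV, reduced 16:1 to 0.688281 dB above → -13.011719 dBV.

-13.011719 dBV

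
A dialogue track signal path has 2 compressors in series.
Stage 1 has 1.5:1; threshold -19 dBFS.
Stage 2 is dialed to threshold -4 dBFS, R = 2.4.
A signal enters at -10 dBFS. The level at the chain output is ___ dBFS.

Stage 1: overshoot 9 dB → 9/1.5 = 6 dB → -13 dBFS.
Stage 2: -13 dBFS ≤ -4 dBFS, so stage 2 doesn't engage; output -13 dBFS.

-13 dBFS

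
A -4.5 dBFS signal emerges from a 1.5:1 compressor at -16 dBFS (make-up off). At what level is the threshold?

-39 dBFS

Gain reduction = -4.5 − (-16) = 11.5 dB; output overshoot = GR / (R − 1) = 11.5 / 0.5 = 23 dB.
Threshold = output − output overshoot = -16 − 23 = -39 dBFS.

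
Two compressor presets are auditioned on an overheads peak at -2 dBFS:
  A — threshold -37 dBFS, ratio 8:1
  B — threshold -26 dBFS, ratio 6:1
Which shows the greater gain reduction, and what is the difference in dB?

A, by 10.625 dB

A: 35 dB over, compressed to 4.375 dB over, so 30.625 dB of GR.
B: 24 dB over, compressed to 4 dB over, so 20 dB of GR.
A applies 10.625 dB more gain reduction.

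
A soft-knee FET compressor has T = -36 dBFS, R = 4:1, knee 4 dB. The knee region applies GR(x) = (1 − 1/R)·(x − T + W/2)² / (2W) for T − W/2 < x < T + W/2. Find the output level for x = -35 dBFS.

-35.84375 dBFS

x − T + W/2 = -35 − (-36) + 2 = 3.
GR = (1 − 1/4) × 3² / 8 = 0.75 × 9 / 8 = 0.84375 dB.
Output = -35 − 0.84375 = -35.84375 dBFS.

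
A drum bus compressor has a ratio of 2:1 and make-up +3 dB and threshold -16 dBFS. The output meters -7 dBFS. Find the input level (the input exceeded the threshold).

-4 dBFS

Before make-up, the level was -7 − 3 = -10 dBFS.
The compressed level sits -10 − (-16) = 6 dB over threshold.
Input overshoot = R × output overshoot = 12 dB → input = -16 + 12 = -4 dBFS.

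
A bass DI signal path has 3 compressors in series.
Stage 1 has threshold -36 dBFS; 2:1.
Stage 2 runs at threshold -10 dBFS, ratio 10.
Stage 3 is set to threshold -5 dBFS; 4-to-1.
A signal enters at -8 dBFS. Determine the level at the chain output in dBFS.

Stage 1: 28 dB above -36 dBFS, reduced 2:1 to 14 dB above → -22 dBFS.
Stage 2: below threshold (-22 ≤ -10); passes unchanged; output -22 dBFS.
Stage 3: below threshold (-22 ≤ -5); passes unchanged; output -22 dBFS.

-22 dBFS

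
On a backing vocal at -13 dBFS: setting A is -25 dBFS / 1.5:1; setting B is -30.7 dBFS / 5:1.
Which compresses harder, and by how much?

B, by 10.16 dB

A: overshoot 12 dB → output overshoot 8 dB → GR 4 dB.
B: overshoot 17.7 dB → output overshoot 3.54 dB → GR 14.16 dB.
Difference: 10.16 dB in favour of B.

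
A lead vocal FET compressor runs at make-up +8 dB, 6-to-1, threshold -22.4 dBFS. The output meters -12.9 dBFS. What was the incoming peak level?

-13.4 dBFS

Before make-up, the level was -12.9 − 8 = -20.9 dBFS.
That's 1.5 dB above the -22.4 dBFS threshold.
Input overshoot = R × output overshoot = 9 dB → input = -22.4 + 9 = -13.4 dBFS.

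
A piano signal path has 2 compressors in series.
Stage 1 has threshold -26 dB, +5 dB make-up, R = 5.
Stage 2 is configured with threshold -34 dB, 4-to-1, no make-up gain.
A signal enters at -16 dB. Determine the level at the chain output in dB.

-30.25 dB

Stage 1: -16 dB is 10 dB over -26 dB; at 5:1 that becomes 2 dB over, giving -24 dB; +5 dB make-up → -19 dB.
Stage 2: -19 dB is 15 dB over -34 dB; at 4:1 that becomes 3.75 dB over, giving -30.25 dB.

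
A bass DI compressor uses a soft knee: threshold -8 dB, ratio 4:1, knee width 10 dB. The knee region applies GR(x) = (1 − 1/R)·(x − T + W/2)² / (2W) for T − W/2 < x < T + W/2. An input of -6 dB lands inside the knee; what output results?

-7.8375 dB

x − T + W/2 = -6 − (-8) + 5 = 7.
GR = (1 − 1/4) × 7² / 20 = 0.75 × 49 / 20 = 1.8375 dB.
Output = -6 − 1.8375 = -7.8375 dB.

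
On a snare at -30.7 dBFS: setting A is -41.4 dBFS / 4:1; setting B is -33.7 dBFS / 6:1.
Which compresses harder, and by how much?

A: 10.7 dB over, compressed to 2.675 dB over, so 8.025 dB of GR.
B: 3 dB over, compressed to 0.5 dB over, so 2.5 dB of GR.
Difference: 5.525 dB in favour of A.

A, by 5.525 dB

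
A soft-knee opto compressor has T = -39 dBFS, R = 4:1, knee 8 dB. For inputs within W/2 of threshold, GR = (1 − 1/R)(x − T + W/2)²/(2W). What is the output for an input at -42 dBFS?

x − T + W/2 = -42 − (-39) + 4 = 1.
GR = (1 − 1/4) × 1² / 16 = 0.75 × 1 / 16 = 0.046875 dB.
Output = -42 − 0.046875 = -42.046875 dBFS.

-42.046875 dBFS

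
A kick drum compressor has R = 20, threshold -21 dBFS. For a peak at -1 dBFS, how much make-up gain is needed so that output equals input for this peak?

The peak compresses to -21 + 20/20 = -20 dBFS.
To reach -1 dBFS requires -1 − (-20) = 19 dB of make-up.

19 dB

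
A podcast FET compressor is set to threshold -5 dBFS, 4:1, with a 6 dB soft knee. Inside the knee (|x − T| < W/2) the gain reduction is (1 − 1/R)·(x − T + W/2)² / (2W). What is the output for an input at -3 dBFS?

-4.5625 dBFS

x − T + W/2 = -3 − (-5) + 3 = 5.
GR = (1 − 1/4) × 5² / 12 = 0.75 × 25 / 12 = 1.5625 dB.
Output = -3 − 1.5625 = -4.5625 dBFS.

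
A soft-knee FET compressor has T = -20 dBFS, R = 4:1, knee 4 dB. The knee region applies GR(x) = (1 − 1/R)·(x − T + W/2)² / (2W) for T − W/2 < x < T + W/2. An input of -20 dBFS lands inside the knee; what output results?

-20.375 dBFS

x − T + W/2 = -20 − (-20) + 2 = 2.
GR = (1 − 1/4) × 2² / 8 = 0.75 × 4 / 8 = 0.375 dB.
Output = -20 − 0.375 = -20.375 dBFS.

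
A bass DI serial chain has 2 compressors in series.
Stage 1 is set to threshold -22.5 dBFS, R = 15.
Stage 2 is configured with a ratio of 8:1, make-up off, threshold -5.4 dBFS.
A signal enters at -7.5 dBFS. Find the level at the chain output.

-21.5 dBFS

Stage 1: overshoot 15 dB → 15/15 = 1 dB → -21.5 dBFS.
Stage 2: -21.5 dBFS is at or below the -5.4 dBFS threshold — no compression; output -21.5 dBFS.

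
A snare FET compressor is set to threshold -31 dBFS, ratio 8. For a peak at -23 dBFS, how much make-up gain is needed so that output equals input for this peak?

7 dB

Overshoot 8 dB → 8/8 = 1 dB after compression, so the compressed level is -31 + 1 = -30 dBFS.
Make-up = target − compressed = -23 − (-30) = 7 dB.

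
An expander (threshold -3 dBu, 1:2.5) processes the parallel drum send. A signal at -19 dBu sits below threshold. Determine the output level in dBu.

-43 dBu

The input is 16 dB below the -3 dBu threshold.
A 1:2.5 expander multiplies undershoot by 2.5: 16 × 2.5 = 40 dB below threshold.
Output = -3 − 40 = -43 dBu.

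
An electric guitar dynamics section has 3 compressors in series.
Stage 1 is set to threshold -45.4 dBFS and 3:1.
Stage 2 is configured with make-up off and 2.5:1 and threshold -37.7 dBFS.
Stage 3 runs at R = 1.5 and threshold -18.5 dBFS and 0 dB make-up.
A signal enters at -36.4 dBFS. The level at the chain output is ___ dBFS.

Stage 1: overshoot 9 dB → 9/3 = 3 dB → -42.4 dBFS.
Stage 2: below threshold (-42.4 ≤ -37.7); passes unchanged; output -42.4 dBFS.
Stage 3: -42.4 dBFS is at or below the -18.5 dBFS threshold — no compression; output -42.4 dBFS.

-42.4 dBFS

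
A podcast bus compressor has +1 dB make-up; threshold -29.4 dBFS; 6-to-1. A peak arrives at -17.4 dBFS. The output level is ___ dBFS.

-26.4 dBFS

Overshoot: -17.4 − (-29.4) = 12 dB.
At 6:1 the overshoot is divided by 6, leaving 2 dB above threshold.
That puts the output at -27.4 dBFS; make-up adds 1 dB, giving -26.4 dBFS.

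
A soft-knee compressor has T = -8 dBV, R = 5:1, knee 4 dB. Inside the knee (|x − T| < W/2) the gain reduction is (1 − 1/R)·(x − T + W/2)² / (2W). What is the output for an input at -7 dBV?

-7.9 dBV

x − T + W/2 = -7 − (-8) + 2 = 3.
GR = (1 − 1/5) × 3² / 8 = 0.8 × 9 / 8 = 0.9 dB.
Output = -7 − 0.9 = -7.9 dBV.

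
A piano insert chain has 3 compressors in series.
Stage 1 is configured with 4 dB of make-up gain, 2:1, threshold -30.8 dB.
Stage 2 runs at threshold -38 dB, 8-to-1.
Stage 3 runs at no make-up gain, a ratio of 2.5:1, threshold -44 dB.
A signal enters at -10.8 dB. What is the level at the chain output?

-40.54 dB

Stage 1: overshoot 20 dB → 20/2 = 10 dB → -20.8 dB; +4 dB make-up → -16.8 dB.
Stage 2: overshoot 21.2 dB → 21.2/8 = 2.65 dB → -35.35 dB.
Stage 3: -35.35 dB is 8.65 dB over -44 dB; at 2.5:1 that becomes 3.46 dB over, giving -40.54 dB.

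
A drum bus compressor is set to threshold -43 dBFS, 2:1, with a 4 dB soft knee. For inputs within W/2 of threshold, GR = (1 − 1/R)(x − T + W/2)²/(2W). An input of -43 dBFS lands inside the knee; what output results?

-43.25 dBFS

x − T + W/2 = -43 − (-43) + 2 = 2.
GR = (1 − 1/2) × 2² / 8 = 0.5 × 4 / 8 = 0.25 dB.
Output = -43 − 0.25 = -43.25 dBFS.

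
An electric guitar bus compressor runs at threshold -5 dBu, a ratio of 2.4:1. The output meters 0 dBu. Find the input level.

7 dBu

The compressed level sits 0 − (-5) = 5 dB over threshold.
Before 2.4:1 compression the overshoot was 5 × 2.4 = 12 dB, so input = -5 + 12 = 7 dBu.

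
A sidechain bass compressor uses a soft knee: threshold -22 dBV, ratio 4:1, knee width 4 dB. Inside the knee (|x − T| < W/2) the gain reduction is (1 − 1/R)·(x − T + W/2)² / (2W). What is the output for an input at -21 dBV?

x − T + W/2 = -21 − (-22) + 2 = 3.
GR = (1 − 1/4) × 3² / 8 = 0.75 × 9 / 8 = 0.84375 dB.
Output = -21 − 0.84375 = -21.84375 dBV.

-21.84375 dBV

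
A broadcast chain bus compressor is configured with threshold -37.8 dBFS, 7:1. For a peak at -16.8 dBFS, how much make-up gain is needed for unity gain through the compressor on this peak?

18 dB

The peak compresses to -37.8 + 21/7 = -34.8 dBFS.
To reach -16.8 dBFS requires -16.8 − (-34.8) = 18 dB of make-up.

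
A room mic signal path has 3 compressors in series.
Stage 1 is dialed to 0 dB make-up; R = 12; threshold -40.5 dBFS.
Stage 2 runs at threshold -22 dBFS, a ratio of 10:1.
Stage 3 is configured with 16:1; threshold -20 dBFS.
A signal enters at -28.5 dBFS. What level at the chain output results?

-39.5 dBFS

Stage 1: overshoot 12 dB → 12/12 = 1 dB → -39.5 dBFS.
Stage 2: -39.5 dBFS is at or below the -22 dBFS threshold — no compression; output -39.5 dBFS.
Stage 3: -39.5 dBFS is at or below the -20 dBFS threshold — no compression; output -39.5 dBFS.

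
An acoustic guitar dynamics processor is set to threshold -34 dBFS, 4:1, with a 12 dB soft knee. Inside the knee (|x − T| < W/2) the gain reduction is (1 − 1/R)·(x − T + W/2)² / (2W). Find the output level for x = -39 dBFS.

x − T + W/2 = -39 − (-34) + 6 = 1.
GR = (1 − 1/4) × 1² / 24 = 0.75 × 1 / 24 = 0.03125 dB.
Output = -39 − 0.03125 = -39.03125 dBFS.

-39.03125 dBFS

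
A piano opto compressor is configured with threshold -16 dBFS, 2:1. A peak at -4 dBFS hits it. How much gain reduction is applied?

6 dB

The signal is 12 dB above threshold.
A 2:1 ratio leaves 6 dB of that excess.
So the signal is attenuated by 12 − 6 = 6 dB.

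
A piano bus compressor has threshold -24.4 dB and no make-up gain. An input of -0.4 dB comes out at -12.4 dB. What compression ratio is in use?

Input overshoot = -0.4 − (-24.4) = 24 dB; output overshoot = -12.4 − (-24.4) = 12 dB.
Ratio = 24 / 12 = 2.

2:1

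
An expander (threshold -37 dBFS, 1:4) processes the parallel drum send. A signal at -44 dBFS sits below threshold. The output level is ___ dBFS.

-65 dBFS

The input is 7 dB below the -37 dBFS threshold.
A 1:4 expander multiplies undershoot by 4: 7 × 4 = 28 dB below threshold.
Output = -37 − 28 = -65 dBFS.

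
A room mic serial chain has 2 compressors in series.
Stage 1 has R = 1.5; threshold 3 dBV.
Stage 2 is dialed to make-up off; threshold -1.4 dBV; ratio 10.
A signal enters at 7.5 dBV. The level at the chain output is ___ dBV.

Stage 1: 7.5 dBV is 4.5 dB over 3 dBV; at 1.5:1 that becomes 3 dB over, giving 6 dBV.
Stage 2: 7.4 dB above -1.4 dBV, reduced 10:1 to 0.74 dB above → -0.66 dBV.

-0.66 dBV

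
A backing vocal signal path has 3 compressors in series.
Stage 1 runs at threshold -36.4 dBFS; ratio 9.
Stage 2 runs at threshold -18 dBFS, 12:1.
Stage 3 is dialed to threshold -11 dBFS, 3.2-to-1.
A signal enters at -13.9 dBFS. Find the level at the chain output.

-33.9 dBFS

Stage 1: overshoot 22.5 dB → 22.5/9 = 2.5 dB → -33.9 dBFS.
Stage 2: -33.9 dBFS ≤ -18 dBFS, so stage 2 doesn't engage; output -33.9 dBFS.
Stage 3: below threshold (-33.9 ≤ -11); passes unchanged; output -33.9 dBFS.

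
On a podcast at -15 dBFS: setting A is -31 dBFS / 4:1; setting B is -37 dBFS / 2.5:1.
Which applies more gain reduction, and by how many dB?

B, by 1.2 dB

A: GR = 16 − 16/4 = 12 dB.
B: GR = 22 − 22/2.5 = 13.2 dB.
Difference: 1.2 dB in favour of B.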